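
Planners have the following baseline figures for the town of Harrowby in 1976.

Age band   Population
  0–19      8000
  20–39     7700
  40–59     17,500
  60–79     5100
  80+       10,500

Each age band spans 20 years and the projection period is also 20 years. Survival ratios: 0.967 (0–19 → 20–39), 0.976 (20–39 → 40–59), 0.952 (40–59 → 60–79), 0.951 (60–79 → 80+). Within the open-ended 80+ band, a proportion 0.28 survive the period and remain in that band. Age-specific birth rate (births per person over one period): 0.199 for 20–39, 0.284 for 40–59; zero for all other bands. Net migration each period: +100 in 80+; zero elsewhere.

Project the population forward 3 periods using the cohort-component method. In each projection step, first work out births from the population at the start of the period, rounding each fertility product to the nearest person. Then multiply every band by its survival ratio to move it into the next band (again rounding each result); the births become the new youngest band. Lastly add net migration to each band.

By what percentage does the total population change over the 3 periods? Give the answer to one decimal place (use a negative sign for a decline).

-33.9

[period 1]
Births: 7700 × 0.199 = 1532, 17500 × 0.284 = 4970 → 6502
20–39: 8000 × 0.967 = 7736
40–59: 7700 × 0.976 = 7515
60–79: 17500 × 0.952 = 16660
80+: 5100 × 0.951 + 10500 × 0.28 = 4850 + 2940 = 7790
Net migration: 80+ + 100 → 7890
End of period: [6502, 7736, 7515, 16660, 7890]
[period 2]
Births: 7736 × 0.199 = 1539, 7515 × 0.284 = 2134 → 3673
20–39: 6502 × 0.967 = 6287
40–59: 7736 × 0.976 = 7550
60–79: 7515 × 0.952 = 7154
80+: 16660 × 0.951 + 7890 × 0.28 = 15844 + 2209 = 18053
Net migration: 80+ + 100 → 18153
End of period: [3673, 6287, 7550, 7154, 18153]
[period 3]
Births: 6287 × 0.199 = 1251, 7550 × 0.284 = 2144 → 3395
20–39: 3673 × 0.967 = 3552
40–59: 6287 × 0.976 = 6136
60–79: 7550 × 0.952 = 7188
80+: 7154 × 0.951 + 18153 × 0.28 = 6803 + 5083 = 11886
Net migration: 80+ + 100 → 11986
End of period: [3395, 3552, 6136, 7188, 11986]
Total: 48800 → 32257; change = -16543; percentage change = -33.9%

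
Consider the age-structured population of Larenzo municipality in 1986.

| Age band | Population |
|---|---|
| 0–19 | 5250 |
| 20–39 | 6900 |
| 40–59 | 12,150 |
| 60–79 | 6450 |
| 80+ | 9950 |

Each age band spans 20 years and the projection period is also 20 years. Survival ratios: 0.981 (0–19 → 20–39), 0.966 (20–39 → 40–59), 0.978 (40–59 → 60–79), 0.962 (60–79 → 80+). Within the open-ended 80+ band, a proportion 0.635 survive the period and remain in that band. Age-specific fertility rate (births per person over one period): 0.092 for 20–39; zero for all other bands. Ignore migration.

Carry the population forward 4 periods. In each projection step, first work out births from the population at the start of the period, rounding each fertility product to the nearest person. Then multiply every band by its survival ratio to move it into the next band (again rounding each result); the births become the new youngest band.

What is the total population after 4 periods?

Call the bands 1 to 5, youngest first.
[period 1]
Births: 6900 * 0.092 = 635
Band 2: 5250 * 0.981 = 5150
Band 3: 6900 * 0.966 = 6665
Band 4: 12150 * 0.978 = 11883
Band 5: 6450 * 0.962 + 9950 * 0.635 = 6205 + 6318 = 12523
Population now: 0–19=635, 20–39=5150, 40–59=6665, 60–79=11883, 80+=12523
[period 2]
Births: 5150 * 0.092 = 474
Band 2: 635 * 0.981 = 623
Band 3: 5150 * 0.966 = 4975
Band 4: 6665 * 0.978 = 6518
Band 5: 11883 * 0.962 + 12523 * 0.635 = 11431 + 7952 = 19383
Population now: 0–19=474, 20–39=623, 40–59=4975, 60–79=6518, 80+=19383
[period 3]
Births: 623 * 0.092 = 57
Band 2: 474 * 0.981 = 465
Band 3: 623 * 0.966 = 602
Band 4: 4975 * 0.978 = 4866
Band 5: 6518 * 0.962 + 19383 * 0.635 = 6270 + 12308 = 18578
Population now: 0–19=57, 20–39=465, 40–59=602, 60–79=4866, 80+=18578
[period 4]
Births: 465 * 0.092 = 43
Band 2: 57 * 0.981 = 56
Band 3: 465 * 0.966 = 449
Band 4: 602 * 0.978 = 589
Band 5: 4866 * 0.962 + 18578 * 0.635 = 4681 + 11797 = 16478
Population now: 0–19=43, 20–39=56, 40–59=449, 60–79=589, 80+=16478
Total after period 4: 43 + 56 + 449 + 589 + 16478 = 17615

17615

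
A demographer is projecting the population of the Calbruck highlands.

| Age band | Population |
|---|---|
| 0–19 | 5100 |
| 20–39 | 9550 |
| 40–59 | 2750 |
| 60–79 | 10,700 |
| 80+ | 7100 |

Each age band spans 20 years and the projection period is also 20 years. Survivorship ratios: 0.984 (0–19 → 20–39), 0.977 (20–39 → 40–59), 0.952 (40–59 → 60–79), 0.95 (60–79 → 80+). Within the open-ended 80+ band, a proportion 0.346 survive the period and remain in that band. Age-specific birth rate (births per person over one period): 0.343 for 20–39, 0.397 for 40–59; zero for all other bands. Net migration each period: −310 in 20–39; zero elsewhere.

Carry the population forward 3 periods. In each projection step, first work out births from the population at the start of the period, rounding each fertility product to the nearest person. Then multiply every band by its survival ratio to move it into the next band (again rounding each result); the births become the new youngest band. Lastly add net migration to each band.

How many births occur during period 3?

3194

(Bands numbered youngest = 1 to oldest = 5.)
Period 1:
Births: 9550 × 0.343 = 3276  |  2750 × 0.397 = 1092 → 4368
Band 2: 5100 × 0.984 = 5018
Band 3: 9550 × 0.977 = 9330
Band 4: 2750 × 0.952 = 2618
Band 5: 10700 × 0.95 + 7100 × 0.346 = 10165 + 2457 = 12622
Net migration: Band 2 − 310 → 4708
End of period: [4368, 4708, 9330, 2618, 12622]
Period 2:
Births: 4708 × 0.343 = 1615  |  9330 × 0.397 = 3704 → 5319
Band 2: 4368 × 0.984 = 4298
Band 3: 4708 × 0.977 = 4600
Band 4: 9330 × 0.952 = 8882
Band 5: 2618 × 0.95 + 12622 × 0.346 = 2487 + 4367 = 6854
Net migration: Band 2 − 310 → 3988
End of period: [5319, 3988, 4600, 8882, 6854]
Period 3:
Births: 3988 × 0.343 = 1368  |  4600 × 0.397 = 1826 → 3194
Band 2: 5319 × 0.984 = 5234
Band 3: 3988 × 0.977 = 3896
Band 4: 4600 × 0.952 = 4379
Band 5: 8882 × 0.95 + 6854 × 0.346 = 8438 + 2371 = 10809
Net migration: Band 2 − 310 → 4924
End of period: [3194, 4924, 3896, 4379, 10809]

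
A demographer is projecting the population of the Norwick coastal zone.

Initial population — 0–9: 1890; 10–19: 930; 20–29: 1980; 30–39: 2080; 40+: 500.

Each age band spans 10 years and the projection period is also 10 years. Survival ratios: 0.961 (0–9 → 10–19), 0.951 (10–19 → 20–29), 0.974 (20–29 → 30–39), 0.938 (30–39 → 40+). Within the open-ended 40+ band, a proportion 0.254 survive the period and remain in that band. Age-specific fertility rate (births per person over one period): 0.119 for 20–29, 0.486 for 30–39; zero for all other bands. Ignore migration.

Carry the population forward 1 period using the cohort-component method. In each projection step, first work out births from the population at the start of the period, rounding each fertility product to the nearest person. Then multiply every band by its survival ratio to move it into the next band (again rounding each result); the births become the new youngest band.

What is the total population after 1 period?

7954

Numbering the bands 1..5 from youngest to oldest:
[period 1]
Births: 1980 * 0.119 = 236  |  2080 * 0.486 = 1011 → total 1247
Band 2: 1890 * 0.961 = 1816
Band 3: 930 * 0.951 = 884
Band 4: 1980 * 0.974 = 1929
Band 5: 2080 * 0.938 + 500 * 0.254 = 1951 + 127 = 2078
End of period: [1247, 1816, 884, 1929, 2078]
Total after period 1: 1247 + 1816 + 884 + 1929 + 2078 = 7954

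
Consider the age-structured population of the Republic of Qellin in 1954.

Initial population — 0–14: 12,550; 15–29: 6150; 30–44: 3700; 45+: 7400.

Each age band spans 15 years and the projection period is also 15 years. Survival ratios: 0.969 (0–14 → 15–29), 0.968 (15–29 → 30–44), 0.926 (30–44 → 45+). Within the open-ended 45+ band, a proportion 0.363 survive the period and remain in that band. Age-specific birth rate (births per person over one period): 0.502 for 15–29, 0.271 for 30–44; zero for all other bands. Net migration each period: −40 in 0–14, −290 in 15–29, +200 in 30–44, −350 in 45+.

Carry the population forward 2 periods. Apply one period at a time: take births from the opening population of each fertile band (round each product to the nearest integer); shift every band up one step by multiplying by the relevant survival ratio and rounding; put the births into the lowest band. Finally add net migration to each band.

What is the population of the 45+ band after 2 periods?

Period 1:
Births: 6150 × 0.502 = 3087, 3700 × 0.271 = 1003 → 4090
15–29: 12550 × 0.969 = 12161
30–44: 6150 × 0.968 = 5953
45+: 3700 × 0.926 + 7400 × 0.363 = 3426 + 2686 = 6112
Net migration: 0–14 − 40 → 4050; 15–29 − 290 → 11871; 30–44 + 200 → 6153; 45+ − 350 → 5762
Giving 4050 / 11871 / 6153 / 5762.
Period 2:
Births: 11871 × 0.502 = 5959, 6153 × 0.271 = 1667 → 7626
15–29: 4050 × 0.969 = 3924
30–44: 11871 × 0.968 = 11491
45+: 6153 × 0.926 + 5762 × 0.363 = 5698 + 2092 = 7790
Net migration: 0–14 − 40 → 7586; 15–29 − 290 → 3634; 30–44 + 200 → 11691; 45+ − 350 → 7440
Giving 7586 / 3634 / 11691 / 7440.

7440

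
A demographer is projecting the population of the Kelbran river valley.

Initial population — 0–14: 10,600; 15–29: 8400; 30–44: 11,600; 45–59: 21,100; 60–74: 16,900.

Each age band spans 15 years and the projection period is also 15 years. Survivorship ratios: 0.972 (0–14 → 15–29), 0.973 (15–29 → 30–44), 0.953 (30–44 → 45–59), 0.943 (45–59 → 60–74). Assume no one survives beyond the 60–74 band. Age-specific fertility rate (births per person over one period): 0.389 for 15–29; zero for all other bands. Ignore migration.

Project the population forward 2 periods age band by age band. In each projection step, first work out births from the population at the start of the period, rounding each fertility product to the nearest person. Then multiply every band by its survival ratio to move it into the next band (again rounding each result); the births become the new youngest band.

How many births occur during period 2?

Period 1.
Births: 8400 * 0.389 = 3268
15–29: 10600 * 0.972 = 10303
30–44: 8400 * 0.973 = 8173
45–59: 11600 * 0.953 = 11055
60–74: 21100 * 0.943 = 19897
Population now: 0–14=3268, 15–29=10303, 30–44=8173, 45–59=11055, 60–74=19897
Period 2.
Births: 10303 * 0.389 = 4008
15–29: 3268 * 0.972 = 3176
30–44: 10303 * 0.973 = 10025
45–59: 8173 * 0.953 = 7789
60–74: 11055 * 0.943 = 10425
Population now: 0–14=4008, 15–29=3176, 30–44=10025, 45–59=7789, 60–74=10425

4008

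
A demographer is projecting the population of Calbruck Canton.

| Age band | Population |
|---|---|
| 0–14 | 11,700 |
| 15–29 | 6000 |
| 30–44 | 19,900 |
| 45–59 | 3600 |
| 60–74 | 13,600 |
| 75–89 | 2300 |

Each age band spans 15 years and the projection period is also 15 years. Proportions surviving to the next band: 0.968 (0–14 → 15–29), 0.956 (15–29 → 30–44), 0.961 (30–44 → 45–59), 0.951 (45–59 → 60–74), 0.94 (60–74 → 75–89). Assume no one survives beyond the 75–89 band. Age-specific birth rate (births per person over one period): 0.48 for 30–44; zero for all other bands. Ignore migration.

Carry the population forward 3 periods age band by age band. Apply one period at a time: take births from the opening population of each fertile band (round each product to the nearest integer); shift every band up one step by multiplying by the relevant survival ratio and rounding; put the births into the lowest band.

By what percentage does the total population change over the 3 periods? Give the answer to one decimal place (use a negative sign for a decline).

-13.4

Period 1.
Births: 19900 × 0.48 = 9552
15–29: 11700 × 0.968 = 11326
30–44: 6000 × 0.956 = 5736
45–59: 19900 × 0.961 = 19124
60–74: 3600 × 0.951 = 3424
75–89: 13600 × 0.94 = 12784
→ [9552, 11326, 5736, 19124, 3424, 12784]
Period 2.
Births: 5736 × 0.48 = 2753
15–29: 9552 × 0.968 = 9246
30–44: 11326 × 0.956 = 10828
45–59: 5736 × 0.961 = 5512
60–74: 19124 × 0.951 = 18187
75–89: 3424 × 0.94 = 3219
→ [2753, 9246, 10828, 5512, 18187, 3219]
Period 3.
Births: 10828 × 0.48 = 5197
15–29: 2753 × 0.968 = 2665
30–44: 9246 × 0.956 = 8839
45–59: 10828 × 0.961 = 10406
60–74: 5512 × 0.951 = 5242
75–89: 18187 × 0.94 = 17096
→ [5197, 2665, 8839, 10406, 5242, 17096]
Total: 57100 → 49445; change = -7655; percentage change = -13.4%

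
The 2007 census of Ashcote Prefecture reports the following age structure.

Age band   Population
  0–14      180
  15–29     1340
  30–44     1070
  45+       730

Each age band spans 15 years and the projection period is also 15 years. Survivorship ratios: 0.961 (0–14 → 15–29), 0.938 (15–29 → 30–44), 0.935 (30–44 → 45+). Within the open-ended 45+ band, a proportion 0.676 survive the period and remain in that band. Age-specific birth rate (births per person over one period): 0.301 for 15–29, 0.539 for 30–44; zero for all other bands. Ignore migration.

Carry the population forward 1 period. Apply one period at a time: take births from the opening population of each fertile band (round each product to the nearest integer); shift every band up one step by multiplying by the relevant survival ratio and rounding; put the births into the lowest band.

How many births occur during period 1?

980

— Period 1 —
Births: 1340 * 0.301 = 403  |  1070 * 0.539 = 577 ⇒ total 980
15–29: 180 * 0.961 = 173
30–44: 1340 * 0.938 = 1257
45+: 1070 * 0.935 + 730 * 0.676 = 1000 + 493 = 1493
Population now: 0–14=980, 15–29=173, 30–44=1257, 45+=1493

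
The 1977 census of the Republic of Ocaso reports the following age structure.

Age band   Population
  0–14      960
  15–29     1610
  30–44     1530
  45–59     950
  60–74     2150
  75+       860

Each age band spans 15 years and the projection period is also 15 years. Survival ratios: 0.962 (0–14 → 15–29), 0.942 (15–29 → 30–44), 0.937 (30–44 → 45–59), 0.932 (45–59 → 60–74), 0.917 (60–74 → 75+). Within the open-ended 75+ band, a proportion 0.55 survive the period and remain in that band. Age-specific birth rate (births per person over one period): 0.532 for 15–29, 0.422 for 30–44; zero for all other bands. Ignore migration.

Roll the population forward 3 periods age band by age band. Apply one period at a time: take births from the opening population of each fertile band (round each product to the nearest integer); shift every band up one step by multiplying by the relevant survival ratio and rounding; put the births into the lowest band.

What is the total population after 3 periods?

— Period 1 —
Births: 1610 × 0.532 = 857 ; 1530 × 0.422 = 646 ⇒ total 1503
15–29: 960 × 0.962 = 924
30–44: 1610 × 0.942 = 1517
45–59: 1530 × 0.937 = 1434
60–74: 950 × 0.932 = 885
75+: 2150 × 0.917 + 860 × 0.55 = 1972 + 473 = 2445
→ [1503, 924, 1517, 1434, 885, 2445]
— Period 2 —
Births: 924 × 0.532 = 492 ; 1517 × 0.422 = 640 ⇒ total 1132
15–29: 1503 × 0.962 = 1446
30–44: 924 × 0.942 = 870
45–59: 1517 × 0.937 = 1421
60–74: 1434 × 0.932 = 1336
75+: 885 × 0.917 + 2445 × 0.55 = 812 + 1345 = 2157
→ [1132, 1446, 870, 1421, 1336, 2157]
— Period 3 —
Births: 1446 × 0.532 = 769 ; 870 × 0.422 = 367 ⇒ total 1136
15–29: 1132 × 0.962 = 1089
30–44: 1446 × 0.942 = 1362
45–59: 870 × 0.937 = 815
60–74: 1421 × 0.932 = 1324
75+: 1336 × 0.917 + 2157 × 0.55 = 1225 + 1186 = 2411
→ [1136, 1089, 1362, 815, 1324, 2411]
Total after period 3: 1136 + 1089 + 1362 + 815 + 1324 + 2411 = 8137

8137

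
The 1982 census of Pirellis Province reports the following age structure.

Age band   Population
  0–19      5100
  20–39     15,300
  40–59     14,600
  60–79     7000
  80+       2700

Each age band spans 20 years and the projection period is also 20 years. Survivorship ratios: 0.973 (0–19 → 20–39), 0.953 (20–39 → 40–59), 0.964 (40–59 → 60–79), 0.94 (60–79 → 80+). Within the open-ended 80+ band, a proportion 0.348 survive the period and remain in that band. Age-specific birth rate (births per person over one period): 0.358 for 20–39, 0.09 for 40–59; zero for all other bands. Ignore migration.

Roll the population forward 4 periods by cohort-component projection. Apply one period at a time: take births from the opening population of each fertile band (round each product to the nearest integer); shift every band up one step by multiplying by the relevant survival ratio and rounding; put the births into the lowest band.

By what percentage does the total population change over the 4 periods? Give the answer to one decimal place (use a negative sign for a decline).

Let group 1 be 0–19 through group 5 = 80+.
— Period 1 —
Births: 15300 × 0.358 = 5477  |  14600 × 0.09 = 1314 → 6791
Group 2: 5100 × 0.973 = 4962
Group 3: 15300 × 0.953 = 14581
Group 4: 14600 × 0.964 = 14074
Group 5: 7000 × 0.94 + 2700 × 0.348 = 6580 + 940 = 7520
Population now: 0–19=6791, 20–39=4962, 40–59=14581, 60–79=14074, 80+=7520
— Period 2 —
Births: 4962 × 0.358 = 1776  |  14581 × 0.09 = 1312 → 3088
Group 2: 6791 × 0.973 = 6608
Group 3: 4962 × 0.953 = 4729
Group 4: 14581 × 0.964 = 14056
Group 5: 14074 × 0.94 + 7520 × 0.348 = 13230 + 2617 = 15847
Population now: 0–19=3088, 20–39=6608, 40–59=4729, 60–79=14056, 80+=15847
— Period 3 —
Births: 6608 × 0.358 = 2366  |  4729 × 0.09 = 426 → 2792
Group 2: 3088 × 0.973 = 3005
Group 3: 6608 × 0.953 = 6297
Group 4: 4729 × 0.964 = 4559
Group 5: 14056 × 0.94 + 15847 × 0.348 = 13213 + 5515 = 18728
Population now: 0–19=2792, 20–39=3005, 40–59=6297, 60–79=4559, 80+=18728
— Period 4 —
Births: 3005 × 0.358 = 1076  |  6297 × 0.09 = 567 → 1643
Group 2: 2792 × 0.973 = 2717
Group 3: 3005 × 0.953 = 2864
Group 4: 6297 × 0.964 = 6070
Group 5: 4559 × 0.94 + 18728 × 0.348 = 4285 + 6517 = 10802
Population now: 0–19=1643, 20–39=2717, 40–59=2864, 60–79=6070, 80+=10802
Total: 44700 → 24096; change = -20604; percentage change = -46.1%

-46.1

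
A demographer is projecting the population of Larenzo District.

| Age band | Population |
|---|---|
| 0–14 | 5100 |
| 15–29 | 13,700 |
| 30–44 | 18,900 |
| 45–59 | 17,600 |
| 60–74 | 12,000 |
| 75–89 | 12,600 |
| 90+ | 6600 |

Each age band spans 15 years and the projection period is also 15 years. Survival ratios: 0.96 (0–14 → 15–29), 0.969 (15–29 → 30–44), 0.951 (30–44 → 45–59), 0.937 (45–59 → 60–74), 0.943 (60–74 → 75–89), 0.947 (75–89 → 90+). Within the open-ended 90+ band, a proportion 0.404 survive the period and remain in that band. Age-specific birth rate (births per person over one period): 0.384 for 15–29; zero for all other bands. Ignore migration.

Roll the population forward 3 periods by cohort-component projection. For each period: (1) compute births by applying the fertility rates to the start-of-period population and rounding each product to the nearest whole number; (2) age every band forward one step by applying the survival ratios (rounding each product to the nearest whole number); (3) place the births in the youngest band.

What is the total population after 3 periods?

Period 1.
Births: 13700 × 0.384 = 5261
15–29: 5100 × 0.96 = 4896
30–44: 13700 × 0.969 = 13275
45–59: 18900 × 0.951 = 17974
60–74: 17600 × 0.937 = 16491
75–89: 12000 × 0.943 = 11316
90+: 12600 × 0.947 + 6600 × 0.404 = 11932 + 2666 = 14598
End of period: [5261, 4896, 13275, 17974, 16491, 11316, 14598]
Period 2.
Births: 4896 × 0.384 = 1880
15–29: 5261 × 0.96 = 5051
30–44: 4896 × 0.969 = 4744
45–59: 13275 × 0.951 = 12625
60–74: 17974 × 0.937 = 16842
75–89: 16491 × 0.943 = 15551
90+: 11316 × 0.947 + 14598 × 0.404 = 10716 + 5898 = 16614
End of period: [1880, 5051, 4744, 12625, 16842, 15551, 16614]
Period 3.
Births: 5051 × 0.384 = 1940
15–29: 1880 × 0.96 = 1805
30–44: 5051 × 0.969 = 4894
45–59: 4744 × 0.951 = 4512
60–74: 12625 × 0.937 = 11830
75–89: 16842 × 0.943 = 15882
90+: 15551 × 0.947 + 16614 × 0.404 = 14727 + 6712 = 21439
End of period: [1940, 1805, 4894, 4512, 11830, 15882, 21439]
Total after period 3: 1940 + 1805 + 4894 + 4512 + 11830 + 15882 + 21439 = 62302

62302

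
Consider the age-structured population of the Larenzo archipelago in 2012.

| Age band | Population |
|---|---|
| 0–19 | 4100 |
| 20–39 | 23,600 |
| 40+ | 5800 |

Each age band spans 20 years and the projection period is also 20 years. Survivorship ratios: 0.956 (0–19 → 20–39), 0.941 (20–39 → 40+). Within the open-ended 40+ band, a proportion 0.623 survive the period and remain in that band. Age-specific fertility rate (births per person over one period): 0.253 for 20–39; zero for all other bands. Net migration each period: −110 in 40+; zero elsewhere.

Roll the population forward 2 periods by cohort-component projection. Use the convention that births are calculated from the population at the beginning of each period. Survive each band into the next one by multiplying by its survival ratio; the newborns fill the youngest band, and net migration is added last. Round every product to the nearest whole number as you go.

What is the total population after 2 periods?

Period 1:
Births: 23600 × 0.253 = 5971
20–39: 4100 × 0.956 = 3920
40+: 23600 × 0.941 + 5800 × 0.623 = 22208 + 3613 = 25821
Net migration: 40+ − 110 → 25711
→ [5971, 3920, 25711]
Period 2:
Births: 3920 × 0.253 = 992
20–39: 5971 × 0.956 = 5708
40+: 3920 × 0.941 + 25711 × 0.623 = 3689 + 16018 = 19707
Net migration: 40+ − 110 → 19597
→ [992, 5708, 19597]
Total after period 2: 992 + 5708 + 19597 = 26297

26297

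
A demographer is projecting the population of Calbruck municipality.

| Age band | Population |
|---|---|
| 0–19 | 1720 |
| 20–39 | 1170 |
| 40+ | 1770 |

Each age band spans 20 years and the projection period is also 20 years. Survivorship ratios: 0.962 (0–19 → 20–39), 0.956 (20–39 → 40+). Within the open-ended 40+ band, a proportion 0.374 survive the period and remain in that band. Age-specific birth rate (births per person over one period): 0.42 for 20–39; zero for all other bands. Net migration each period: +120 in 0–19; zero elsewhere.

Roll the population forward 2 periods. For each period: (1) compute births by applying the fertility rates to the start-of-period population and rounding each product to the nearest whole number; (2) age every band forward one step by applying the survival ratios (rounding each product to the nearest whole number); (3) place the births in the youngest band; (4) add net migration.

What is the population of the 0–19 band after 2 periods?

Call the groups 1 to 3, youngest first.
After projecting period 1:
Births: 1170 × 0.42 = 491
Group 2: 1720 × 0.962 = 1655
Group 3: 1170 × 0.956 + 1770 × 0.374 = 1119 + 662 = 1781
Net migration: Group 1 + 120 → 611
Giving 611 / 1655 / 1781.
After projecting period 2:
Births: 1655 × 0.42 = 695
Group 2: 611 × 0.962 = 588
Group 3: 1655 × 0.956 + 1781 × 0.374 = 1582 + 666 = 2248
Net migration: Group 1 + 120 → 815
Giving 815 / 588 / 2248.

815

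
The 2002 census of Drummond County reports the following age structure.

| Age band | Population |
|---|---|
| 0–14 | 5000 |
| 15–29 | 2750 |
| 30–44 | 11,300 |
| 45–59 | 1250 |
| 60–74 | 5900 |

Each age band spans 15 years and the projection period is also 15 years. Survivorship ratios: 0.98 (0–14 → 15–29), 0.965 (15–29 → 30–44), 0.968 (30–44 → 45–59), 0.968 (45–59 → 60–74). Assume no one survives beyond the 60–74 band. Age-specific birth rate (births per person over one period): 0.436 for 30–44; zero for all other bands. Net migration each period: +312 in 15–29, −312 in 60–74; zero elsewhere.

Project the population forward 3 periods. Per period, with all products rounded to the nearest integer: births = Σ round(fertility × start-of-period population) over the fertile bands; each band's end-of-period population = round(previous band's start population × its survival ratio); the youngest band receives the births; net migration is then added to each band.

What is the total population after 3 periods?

Period 1.
Births: 11300 × 0.436 = 4927
15–29: 5000 × 0.98 = 4900
30–44: 2750 × 0.965 = 2654
45–59: 11300 × 0.968 = 10938
60–74: 1250 × 0.968 = 1210
Net migration: 15–29 + 312 → 5212; 60–74 − 312 → 898
→ [4927, 5212, 2654, 10938, 898]
Period 2.
Births: 2654 × 0.436 = 1157
15–29: 4927 × 0.98 = 4828
30–44: 5212 × 0.965 = 5030
45–59: 2654 × 0.968 = 2569
60–74: 10938 × 0.968 = 10588
Net migration: 15–29 + 312 → 5140; 60–74 − 312 → 10276
→ [1157, 5140, 5030, 2569, 10276]
Period 3.
Births: 5030 × 0.436 = 2193
15–29: 1157 × 0.98 = 1134
30–44: 5140 × 0.965 = 4960
45–59: 5030 × 0.968 = 4869
60–74: 2569 × 0.968 = 2487
Net migration: 15–29 + 312 → 1446; 60–74 − 312 → 2175
→ [2193, 1446, 4960, 4869, 2175]
Total after period 3: 2193 + 1446 + 4960 + 4869 + 2175 = 15643

15643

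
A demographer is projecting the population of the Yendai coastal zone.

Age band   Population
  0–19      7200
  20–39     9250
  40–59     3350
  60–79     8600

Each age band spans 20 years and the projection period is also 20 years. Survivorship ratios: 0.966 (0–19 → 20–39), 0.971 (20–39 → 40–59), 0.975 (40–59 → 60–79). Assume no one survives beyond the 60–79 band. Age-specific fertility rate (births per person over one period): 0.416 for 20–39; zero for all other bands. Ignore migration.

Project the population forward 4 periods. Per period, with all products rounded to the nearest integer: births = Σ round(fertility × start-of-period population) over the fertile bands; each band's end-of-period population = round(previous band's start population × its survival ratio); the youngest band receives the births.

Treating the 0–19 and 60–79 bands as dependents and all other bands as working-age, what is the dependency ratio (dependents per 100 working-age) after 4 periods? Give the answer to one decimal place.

(Groups numbered youngest = 1 to oldest = 4.)
— Period 1 —
Births: 9250 * 0.416 = 3848
Group 2: 7200 * 0.966 = 6955
Group 3: 9250 * 0.971 = 8982
Group 4: 3350 * 0.975 = 3266
Giving 3848 / 6955 / 8982 / 3266.
— Period 2 —
Births: 6955 * 0.416 = 2893
Group 2: 3848 * 0.966 = 3717
Group 3: 6955 * 0.971 = 6753
Group 4: 8982 * 0.975 = 8757
Giving 2893 / 3717 / 6753 / 8757.
— Period 3 —
Births: 3717 * 0.416 = 1546
Group 2: 2893 * 0.966 = 2795
Group 3: 3717 * 0.971 = 3609
Group 4: 6753 * 0.975 = 6584
Giving 1546 / 2795 / 3609 / 6584.
— Period 4 —
Births: 2795 * 0.416 = 1163
Group 2: 1546 * 0.966 = 1493
Group 3: 2795 * 0.971 = 2714
Group 4: 3609 * 0.975 = 3519
Giving 1163 / 1493 / 2714 / 3519.
Dependents (band 0–19 + band 60–79) = 1163 + 3519 = 4682; working-age = 4207; ratio = 4682/4207 × 100 = 111.3

111.3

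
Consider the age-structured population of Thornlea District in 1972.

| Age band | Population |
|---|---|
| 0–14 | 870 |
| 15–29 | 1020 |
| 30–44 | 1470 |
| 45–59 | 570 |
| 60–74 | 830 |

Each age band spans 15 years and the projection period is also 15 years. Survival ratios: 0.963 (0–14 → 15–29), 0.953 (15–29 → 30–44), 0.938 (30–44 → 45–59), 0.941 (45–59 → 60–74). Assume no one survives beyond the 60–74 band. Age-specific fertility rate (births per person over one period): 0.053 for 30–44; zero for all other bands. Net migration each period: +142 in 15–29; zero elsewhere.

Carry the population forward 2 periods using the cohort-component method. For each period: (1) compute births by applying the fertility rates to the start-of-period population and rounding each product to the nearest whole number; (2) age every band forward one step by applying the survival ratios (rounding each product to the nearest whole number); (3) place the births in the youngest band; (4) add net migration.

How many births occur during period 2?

52

Call the bands 1 to 5, youngest first.
Period 1.
Births: 1470 × 0.053 = 78
Band 2: 870 × 0.963 = 838
Band 3: 1020 × 0.953 = 972
Band 4: 1470 × 0.938 = 1379
Band 5: 570 × 0.941 = 536
Net migration: Band 2 + 142 → 980
Giving 78 / 980 / 972 / 1379 / 536.
Period 2.
Births: 972 × 0.053 = 52
Band 2: 78 × 0.963 = 75
Band 3: 980 × 0.953 = 934
Band 4: 972 × 0.938 = 912
Band 5: 1379 × 0.941 = 1298
Net migration: Band 2 + 142 → 217
Giving 52 / 217 / 934 / 912 / 1298.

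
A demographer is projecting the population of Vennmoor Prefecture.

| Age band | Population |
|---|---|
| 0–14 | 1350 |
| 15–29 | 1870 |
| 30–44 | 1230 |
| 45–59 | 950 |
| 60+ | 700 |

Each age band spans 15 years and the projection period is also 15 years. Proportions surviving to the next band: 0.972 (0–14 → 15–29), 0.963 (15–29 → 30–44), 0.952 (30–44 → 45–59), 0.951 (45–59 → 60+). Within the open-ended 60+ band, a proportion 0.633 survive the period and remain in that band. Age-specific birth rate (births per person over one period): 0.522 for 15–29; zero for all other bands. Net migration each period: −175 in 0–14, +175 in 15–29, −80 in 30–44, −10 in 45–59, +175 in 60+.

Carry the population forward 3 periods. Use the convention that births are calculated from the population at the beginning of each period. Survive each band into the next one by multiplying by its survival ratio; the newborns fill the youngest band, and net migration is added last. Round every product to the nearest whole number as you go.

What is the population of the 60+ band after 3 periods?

Period 1:
Births: 1870 * 0.522 = 976
15–29: 1350 * 0.972 = 1312
30–44: 1870 * 0.963 = 1801
45–59: 1230 * 0.952 = 1171
60+: 950 * 0.951 + 700 * 0.633 = 903 + 443 = 1346
Net migration: 0–14 − 175 → 801; 15–29 + 175 → 1487; 30–44 − 80 → 1721; 45–59 − 10 → 1161; 60+ + 175 → 1521
Giving 801 / 1487 / 1721 / 1161 / 1521.
Period 2:
Births: 1487 * 0.522 = 776
15–29: 801 * 0.972 = 779
30–44: 1487 * 0.963 = 1432
45–59: 1721 * 0.952 = 1638
60+: 1161 * 0.951 + 1521 * 0.633 = 1104 + 963 = 2067
Net migration: 0–14 − 175 → 601; 15–29 + 175 → 954; 30–44 − 80 → 1352; 45–59 − 10 → 1628; 60+ + 175 → 2242
Giving 601 / 954 / 1352 / 1628 / 2242.
Period 3:
Births: 954 * 0.522 = 498
15–29: 601 * 0.972 = 584
30–44: 954 * 0.963 = 919
45–59: 1352 * 0.952 = 1287
60+: 1628 * 0.951 + 2242 * 0.633 = 1548 + 1419 = 2967
Net migration: 0–14 − 175 → 323; 15–29 + 175 → 759; 30–44 − 80 → 839; 45–59 − 10 → 1277; 60+ + 175 → 3142
Giving 323 / 759 / 839 / 1277 / 3142.

3142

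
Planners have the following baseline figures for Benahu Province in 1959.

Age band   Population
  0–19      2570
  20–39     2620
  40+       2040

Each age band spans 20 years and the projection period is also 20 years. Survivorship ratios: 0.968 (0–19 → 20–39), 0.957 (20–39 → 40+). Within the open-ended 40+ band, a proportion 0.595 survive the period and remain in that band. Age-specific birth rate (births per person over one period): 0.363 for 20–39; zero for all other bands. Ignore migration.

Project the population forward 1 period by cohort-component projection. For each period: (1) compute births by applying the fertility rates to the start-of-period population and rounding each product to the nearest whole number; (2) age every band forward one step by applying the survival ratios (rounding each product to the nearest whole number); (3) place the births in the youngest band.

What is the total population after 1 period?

7160

After projecting period 1:
Births: 2620 × 0.363 = 951
20–39: 2570 × 0.968 = 2488
40+: 2620 × 0.957 + 2040 × 0.595 = 2507 + 1214 = 3721
Population now: 0–19=951, 20–39=2488, 40+=3721
Total after period 1: 951 + 2488 + 3721 = 7160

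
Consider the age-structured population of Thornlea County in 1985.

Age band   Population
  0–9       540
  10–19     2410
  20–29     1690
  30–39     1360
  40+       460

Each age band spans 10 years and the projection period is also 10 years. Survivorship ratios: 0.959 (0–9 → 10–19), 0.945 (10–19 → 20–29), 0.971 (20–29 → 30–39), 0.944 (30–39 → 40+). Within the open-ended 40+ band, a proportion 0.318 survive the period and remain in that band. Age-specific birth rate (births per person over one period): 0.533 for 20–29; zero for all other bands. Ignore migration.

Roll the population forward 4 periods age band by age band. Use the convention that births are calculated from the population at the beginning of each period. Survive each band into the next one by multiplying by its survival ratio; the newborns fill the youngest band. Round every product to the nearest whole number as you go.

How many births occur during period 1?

(Bands numbered youngest = 1 to oldest = 5.)
Period 1.
Births: 1690 × 0.533 = 901
Band 2: 540 × 0.959 = 518
Band 3: 2410 × 0.945 = 2277
Band 4: 1690 × 0.971 = 1641
Band 5: 1360 × 0.944 + 460 × 0.318 = 1284 + 146 = 1430
→ [901, 518, 2277, 1641, 1430]

901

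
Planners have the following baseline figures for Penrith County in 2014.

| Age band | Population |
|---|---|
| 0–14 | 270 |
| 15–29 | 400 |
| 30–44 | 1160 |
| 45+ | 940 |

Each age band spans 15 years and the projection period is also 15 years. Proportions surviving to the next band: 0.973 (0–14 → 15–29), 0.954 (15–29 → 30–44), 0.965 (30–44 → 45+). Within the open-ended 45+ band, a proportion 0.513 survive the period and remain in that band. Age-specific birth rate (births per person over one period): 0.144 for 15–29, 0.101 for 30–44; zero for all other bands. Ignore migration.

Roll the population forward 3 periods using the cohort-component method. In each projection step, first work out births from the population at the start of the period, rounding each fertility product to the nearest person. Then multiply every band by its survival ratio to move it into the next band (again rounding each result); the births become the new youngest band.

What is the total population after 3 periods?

Numbering the bands 1..4 from youngest to oldest:
Period 1.
Births: 400 × 0.144 = 58 ; 1160 × 0.101 = 117 — total 175
Band 2: 270 × 0.973 = 263
Band 3: 400 × 0.954 = 382
Band 4: 1160 × 0.965 + 940 × 0.513 = 1119 + 482 = 1601
→ [175, 263, 382, 1601]
Period 2.
Births: 263 × 0.144 = 38 ; 382 × 0.101 = 39 — total 77
Band 2: 175 × 0.973 = 170
Band 3: 263 × 0.954 = 251
Band 4: 382 × 0.965 + 1601 × 0.513 = 369 + 821 = 1190
→ [77, 170, 251, 1190]
Period 3.
Births: 170 × 0.144 = 24 ; 251 × 0.101 = 25 — total 49
Band 2: 77 × 0.973 = 75
Band 3: 170 × 0.954 = 162
Band 4: 251 × 0.965 + 1190 × 0.513 = 242 + 610 = 852
→ [49, 75, 162, 852]
Total after period 3: 49 + 75 + 162 + 852 = 1138

1138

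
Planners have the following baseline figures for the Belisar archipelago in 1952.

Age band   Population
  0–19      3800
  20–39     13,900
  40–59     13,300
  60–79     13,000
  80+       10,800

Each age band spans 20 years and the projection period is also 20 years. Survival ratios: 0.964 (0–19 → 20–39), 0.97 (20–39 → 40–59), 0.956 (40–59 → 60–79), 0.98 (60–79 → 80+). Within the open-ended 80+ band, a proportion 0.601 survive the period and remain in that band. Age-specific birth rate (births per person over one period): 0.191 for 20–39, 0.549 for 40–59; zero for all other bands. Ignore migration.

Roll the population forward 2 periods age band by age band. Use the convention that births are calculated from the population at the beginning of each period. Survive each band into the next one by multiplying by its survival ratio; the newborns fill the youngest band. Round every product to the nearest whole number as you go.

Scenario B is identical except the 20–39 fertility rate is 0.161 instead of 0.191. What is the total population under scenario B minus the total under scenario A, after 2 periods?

-512

(Bands numbered youngest = 1 to oldest = 5.)
After projecting period 1:
Births: 13900 × 0.191 = 2655, 13300 × 0.549 = 7302 — total 9957
Band 2: 3800 × 0.964 = 3663
Band 3: 13900 × 0.97 = 13483
Band 4: 13300 × 0.956 = 12715
Band 5: 13000 × 0.98 + 10800 × 0.601 = 12740 + 6491 = 19231
Giving 9957 / 3663 / 13483 / 12715 / 19231.
After projecting period 2:
Births: 3663 × 0.191 = 700, 13483 × 0.549 = 7402 — total 8102
Band 2: 9957 × 0.964 = 9599
Band 3: 3663 × 0.97 = 3553
Band 4: 13483 × 0.956 = 12890
Band 5: 12715 × 0.98 + 19231 × 0.601 = 12461 + 11558 = 24019
Giving 8102 / 9599 / 3553 / 12890 / 24019.
Scenario A total after 2 periods: 58163
Scenario B projection —
After projecting period 1:
Births: 13900 × 0.161 = 2238, 13300 × 0.549 = 7302 — total 9540
Band 2: 3800 × 0.964 = 3663
Band 3: 13900 × 0.97 = 13483
Band 4: 13300 × 0.956 = 12715
Band 5: 13000 × 0.98 + 10800 × 0.601 = 12740 + 6491 = 19231
Giving 9540 / 3663 / 13483 / 12715 / 19231.
After projecting period 2:
Births: 3663 × 0.161 = 590, 13483 × 0.549 = 7402 — total 7992
Band 2: 9540 × 0.964 = 9197
Band 3: 3663 × 0.97 = 3553
Band 4: 13483 × 0.956 = 12890
Band 5: 12715 × 0.98 + 19231 × 0.601 = 12461 + 11558 = 24019
Giving 7992 / 9197 / 3553 / 12890 / 24019.
Scenario B total after 2 periods: 57651
Difference B − A = 57651 − 58163 = -512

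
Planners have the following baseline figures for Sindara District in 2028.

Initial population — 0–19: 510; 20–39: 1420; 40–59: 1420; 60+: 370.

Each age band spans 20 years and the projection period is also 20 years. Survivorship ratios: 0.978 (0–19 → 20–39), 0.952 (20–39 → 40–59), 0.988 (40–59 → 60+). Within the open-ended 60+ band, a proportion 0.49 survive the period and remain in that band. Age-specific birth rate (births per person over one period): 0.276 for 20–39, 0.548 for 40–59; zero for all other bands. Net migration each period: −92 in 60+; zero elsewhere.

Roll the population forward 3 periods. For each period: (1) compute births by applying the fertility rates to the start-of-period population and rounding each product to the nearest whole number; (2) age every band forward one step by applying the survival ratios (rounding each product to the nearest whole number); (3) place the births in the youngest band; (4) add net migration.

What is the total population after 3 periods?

3870

Period 1.
Births: 1420 × 0.276 = 392  |  1420 × 0.548 = 778 ⇒ total 1170
20–39: 510 × 0.978 = 499
40–59: 1420 × 0.952 = 1352
60+: 1420 × 0.988 + 370 × 0.49 = 1403 + 181 = 1584
Net migration: 60+ − 92 → 1492
Giving 1170 / 499 / 1352 / 1492.
Period 2.
Births: 499 × 0.276 = 138  |  1352 × 0.548 = 741 ⇒ total 879
20–39: 1170 × 0.978 = 1144
40–59: 499 × 0.952 = 475
60+: 1352 × 0.988 + 1492 × 0.49 = 1336 + 731 = 2067
Net migration: 60+ − 92 → 1975
Giving 879 / 1144 / 475 / 1975.
Period 3.
Births: 1144 × 0.276 = 316  |  475 × 0.548 = 260 ⇒ total 576
20–39: 879 × 0.978 = 860
40–59: 1144 × 0.952 = 1089
60+: 475 × 0.988 + 1975 × 0.49 = 469 + 968 = 1437
Net migration: 60+ − 92 → 1345
Giving 576 / 860 / 1089 / 1345.
Total after period 3: 576 + 860 + 1089 + 1345 = 3870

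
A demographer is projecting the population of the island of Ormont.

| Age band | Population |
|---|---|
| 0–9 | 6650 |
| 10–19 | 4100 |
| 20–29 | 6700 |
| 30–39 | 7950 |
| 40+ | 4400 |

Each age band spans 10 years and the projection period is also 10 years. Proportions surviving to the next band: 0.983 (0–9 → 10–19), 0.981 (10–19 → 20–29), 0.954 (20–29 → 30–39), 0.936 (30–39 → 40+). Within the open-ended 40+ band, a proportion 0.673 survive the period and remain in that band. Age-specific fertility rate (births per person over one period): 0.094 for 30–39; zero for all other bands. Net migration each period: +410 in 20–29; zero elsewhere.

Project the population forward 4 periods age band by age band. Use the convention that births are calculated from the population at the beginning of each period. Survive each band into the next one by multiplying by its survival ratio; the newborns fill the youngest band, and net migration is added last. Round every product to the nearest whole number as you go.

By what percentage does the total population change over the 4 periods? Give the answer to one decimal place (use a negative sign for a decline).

Period 1.
Births: 7950 × 0.094 = 747
10–19: 6650 × 0.983 = 6537
20–29: 4100 × 0.981 = 4022
30–39: 6700 × 0.954 = 6392
40+: 7950 × 0.936 + 4400 × 0.673 = 7441 + 2961 = 10402
Net migration: 20–29 + 410 → 4432
Population now: 0–9=747, 10–19=6537, 20–29=4432, 30–39=6392, 40+=10402
Period 2.
Births: 6392 × 0.094 = 601
10–19: 747 × 0.983 = 734
20–29: 6537 × 0.981 = 6413
30–39: 4432 × 0.954 = 4228
40+: 6392 × 0.936 + 10402 × 0.673 = 5983 + 7001 = 12984
Net migration: 20–29 + 410 → 6823
Population now: 0–9=601, 10–19=734, 20–29=6823, 30–39=4228, 40+=12984
Period 3.
Births: 4228 × 0.094 = 397
10–19: 601 × 0.983 = 591
20–29: 734 × 0.981 = 720
30–39: 6823 × 0.954 = 6509
40+: 4228 × 0.936 + 12984 × 0.673 = 3957 + 8738 = 12695
Net migration: 20–29 + 410 → 1130
Population now: 0–9=397, 10–19=591, 20–29=1130, 30–39=6509, 40+=12695
Period 4.
Births: 6509 × 0.094 = 612
10–19: 397 × 0.983 = 390
20–29: 591 × 0.981 = 580
30–39: 1130 × 0.954 = 1078
40+: 6509 × 0.936 + 12695 × 0.673 = 6092 + 8544 = 14636
Net migration: 20–29 + 410 → 990
Population now: 0–9=612, 10–19=390, 20–29=990, 30–39=1078, 40+=14636
Total: 29800 → 17706; change = -12094; percentage change = -40.6%

-40.6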